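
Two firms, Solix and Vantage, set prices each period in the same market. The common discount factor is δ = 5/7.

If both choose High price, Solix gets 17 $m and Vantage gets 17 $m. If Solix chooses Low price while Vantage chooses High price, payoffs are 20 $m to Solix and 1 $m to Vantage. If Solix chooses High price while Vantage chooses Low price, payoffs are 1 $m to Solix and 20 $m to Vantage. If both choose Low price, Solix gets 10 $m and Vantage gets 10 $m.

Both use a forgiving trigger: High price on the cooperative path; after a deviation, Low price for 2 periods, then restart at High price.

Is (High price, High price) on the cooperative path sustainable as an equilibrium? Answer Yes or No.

A one-shot deviation gives 20 now, then 10 for 2 periods, then back to 17.
Gain from deviating: (20−17) today; loss: (17−10) in each of the next 2 periods.
No-deviation condition: (17−10)(δ+…+δ^2) ≥ 20−17, i.e. δ+…+δ^2 ≥ 3/7.
At δ = 5/7: δ+…+δ^2 = 1.2245 ≥ 0.4286.
So cooperation is sustainable.

Yes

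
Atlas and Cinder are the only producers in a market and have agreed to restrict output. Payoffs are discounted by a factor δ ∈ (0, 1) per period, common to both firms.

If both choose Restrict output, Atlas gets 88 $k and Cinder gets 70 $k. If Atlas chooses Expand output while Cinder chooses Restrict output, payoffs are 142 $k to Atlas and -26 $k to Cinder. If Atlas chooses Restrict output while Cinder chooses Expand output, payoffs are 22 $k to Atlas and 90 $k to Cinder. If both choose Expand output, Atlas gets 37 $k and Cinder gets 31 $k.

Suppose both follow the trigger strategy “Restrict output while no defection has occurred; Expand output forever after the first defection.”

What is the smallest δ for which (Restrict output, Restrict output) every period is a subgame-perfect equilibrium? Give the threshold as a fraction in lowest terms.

18/35

Atlas: cooperation gives 88 each period; deviation gives 142 once then 37 forever.
  88/(1−δ) ≥ 142 + 37δ/(1−δ) ⇒ δ ≥ 54/105 = 18/35.
Cinder: cooperation gives 70 each period; deviation gives 90 once then 31 forever.
  δ ≥ 20/59.
Both must hold, so the binding constraint is Atlas's: δ ≥ 18/35.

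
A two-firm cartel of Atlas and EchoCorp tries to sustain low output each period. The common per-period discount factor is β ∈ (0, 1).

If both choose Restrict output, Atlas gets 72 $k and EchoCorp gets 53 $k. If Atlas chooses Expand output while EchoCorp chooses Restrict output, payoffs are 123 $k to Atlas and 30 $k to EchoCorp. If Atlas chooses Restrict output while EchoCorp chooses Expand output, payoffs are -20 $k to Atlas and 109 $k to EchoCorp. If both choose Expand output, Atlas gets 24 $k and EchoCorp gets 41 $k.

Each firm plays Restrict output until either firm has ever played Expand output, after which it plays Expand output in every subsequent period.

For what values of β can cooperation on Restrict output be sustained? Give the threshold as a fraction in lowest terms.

14/17

Atlas: cooperation gives 72 each period; deviation gives 123 once then 24 forever.
  72/(1−β) ≥ 123 + 24β/(1−β) ⇒ β ≥ 51/99 = 17/33.
EchoCorp: cooperation gives 53 each period; deviation gives 109 once then 41 forever.
  β ≥ 56/68 = 14/17.
Both must hold, so the binding constraint is EchoCorp's: β ≥ 14/17.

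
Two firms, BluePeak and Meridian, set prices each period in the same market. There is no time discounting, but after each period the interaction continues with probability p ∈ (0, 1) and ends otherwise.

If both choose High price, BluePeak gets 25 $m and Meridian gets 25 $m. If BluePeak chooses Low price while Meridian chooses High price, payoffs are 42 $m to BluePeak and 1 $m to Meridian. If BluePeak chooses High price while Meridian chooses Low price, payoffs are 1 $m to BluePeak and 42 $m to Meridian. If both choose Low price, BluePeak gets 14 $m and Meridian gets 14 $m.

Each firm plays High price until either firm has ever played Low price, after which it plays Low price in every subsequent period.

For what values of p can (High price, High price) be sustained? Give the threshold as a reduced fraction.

17/28

With no time discounting, the continuation probability p plays the role of the discount factor.
Grim-trigger IC: 25/(1−p) ≥ 42 + 14p/(1−p) ⇒ p ≥ (42−25)/(42−14) = 17/28.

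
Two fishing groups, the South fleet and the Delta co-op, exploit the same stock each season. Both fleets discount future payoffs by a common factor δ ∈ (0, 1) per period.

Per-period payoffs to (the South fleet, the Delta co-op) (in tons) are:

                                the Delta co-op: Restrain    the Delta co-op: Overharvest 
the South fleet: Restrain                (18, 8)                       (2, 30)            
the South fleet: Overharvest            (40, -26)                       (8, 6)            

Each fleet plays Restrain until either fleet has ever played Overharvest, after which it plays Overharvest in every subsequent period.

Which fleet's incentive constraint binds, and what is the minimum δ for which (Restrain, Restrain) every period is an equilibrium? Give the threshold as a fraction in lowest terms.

the South fleet: cooperation gives 18 each period; deviation gives 40 once then 8 forever.
  18/(1−δ) ≥ 40 + 8δ/(1−δ) ⇒ δ ≥ 22/32 = 11/16.
the Delta co-op: cooperation gives 8 each period; deviation gives 30 once then 6 forever.
  δ ≥ 22/24 = 11/12.
Both must hold, so the binding constraint is the Delta co-op's: δ ≥ 11/12.

the Delta co-op; δ ≥ 11/12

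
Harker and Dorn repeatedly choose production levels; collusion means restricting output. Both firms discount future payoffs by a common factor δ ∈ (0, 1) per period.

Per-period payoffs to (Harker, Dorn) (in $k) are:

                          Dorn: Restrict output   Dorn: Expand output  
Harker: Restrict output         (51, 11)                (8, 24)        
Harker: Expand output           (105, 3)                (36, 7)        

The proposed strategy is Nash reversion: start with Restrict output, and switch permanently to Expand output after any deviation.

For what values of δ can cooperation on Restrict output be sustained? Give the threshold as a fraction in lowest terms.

For Harker: deviation gain 105−51 = 54, per-period punishment loss 51−36 = 15. IC gives δ ≥ 54/69 = 18/23.
For Dorn: gain 13, loss 4 per period, so δ ≥ 13/17.
The tighter constraint is Harker's, so cooperation needs δ ≥ 18/23.

18/23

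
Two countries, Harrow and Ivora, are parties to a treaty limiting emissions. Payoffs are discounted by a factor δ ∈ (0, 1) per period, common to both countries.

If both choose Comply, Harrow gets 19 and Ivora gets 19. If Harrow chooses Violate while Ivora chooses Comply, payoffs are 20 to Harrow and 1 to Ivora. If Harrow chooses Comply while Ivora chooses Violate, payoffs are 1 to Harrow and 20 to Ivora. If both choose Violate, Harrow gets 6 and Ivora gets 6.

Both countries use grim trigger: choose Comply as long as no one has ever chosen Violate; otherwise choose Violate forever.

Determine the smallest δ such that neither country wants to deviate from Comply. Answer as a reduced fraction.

One-period gain from deviating is 20 − 19 = 1. The loss is 19 − 6 = 13 in every subsequent period, with present value 13·δ/(1−δ).
Deviation is unprofitable when 13·δ/(1−δ) ≥ 1, i.e. δ/(1−δ) ≥ 1/13.
Equivalently δ ≥ 1/(1+13) = 1/14.

1/14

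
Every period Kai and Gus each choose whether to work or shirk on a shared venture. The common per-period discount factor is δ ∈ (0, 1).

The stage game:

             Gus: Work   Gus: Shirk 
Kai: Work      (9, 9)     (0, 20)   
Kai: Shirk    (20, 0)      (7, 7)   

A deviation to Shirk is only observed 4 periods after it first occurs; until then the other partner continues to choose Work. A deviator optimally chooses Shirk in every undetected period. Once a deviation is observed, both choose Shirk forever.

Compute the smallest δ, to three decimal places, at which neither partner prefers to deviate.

0.959

Deviating for the 4 undetected periods gains 20−9 = 11 per period over cooperation, then loses 9−7 = 2 per period forever once punishment starts.
Gain: 11(1 + δ + … + δ^3); loss: 2·δ^4/(1−δ).
No profitable deviation ⇔ 11(1−δ^4) ≤ 2·δ^4, i.e. δ^4 ≥ 11/(11+2) = 11/13.
Hence δ ≥ (11/13)^(1/4) ≈ 0.959.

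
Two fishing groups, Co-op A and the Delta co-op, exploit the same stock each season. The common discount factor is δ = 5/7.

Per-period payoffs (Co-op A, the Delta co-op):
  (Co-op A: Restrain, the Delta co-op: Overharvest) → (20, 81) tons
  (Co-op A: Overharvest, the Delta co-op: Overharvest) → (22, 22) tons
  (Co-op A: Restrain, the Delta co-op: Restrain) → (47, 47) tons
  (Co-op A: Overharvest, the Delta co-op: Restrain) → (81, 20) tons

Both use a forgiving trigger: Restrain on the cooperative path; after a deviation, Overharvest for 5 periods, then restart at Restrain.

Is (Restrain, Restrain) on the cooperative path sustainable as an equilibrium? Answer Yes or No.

A one-shot deviation gives 81 now, then 22 for 5 periods, then back to 47.
Gain from deviating: (81−47) today; loss: (47−22) in each of the next 5 periods.
No-deviation condition: (47−22)(δ+…+δ^5) ≥ 81−47, i.e. δ+…+δ^5 ≥ 34/25.
At δ = 5/7: δ+…+δ^5 = 2.0352 ≥ 1.3600.
So cooperation is sustainable.

Yes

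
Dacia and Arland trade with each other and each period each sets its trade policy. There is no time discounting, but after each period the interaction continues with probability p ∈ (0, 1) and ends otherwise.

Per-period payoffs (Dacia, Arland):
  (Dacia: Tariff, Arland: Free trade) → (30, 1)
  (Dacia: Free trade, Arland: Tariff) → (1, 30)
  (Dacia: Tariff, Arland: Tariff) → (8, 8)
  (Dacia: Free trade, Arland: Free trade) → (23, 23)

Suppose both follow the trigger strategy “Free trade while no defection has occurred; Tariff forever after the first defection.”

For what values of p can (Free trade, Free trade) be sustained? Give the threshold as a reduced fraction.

Expected cooperation value is 23 + p·23 + p²·23 + … = 23/(1−p); deviation gives 30 + p·8/(1−p).
23 ≥ 30(1−p) + 8p ⇒ 22p ≥ 7 ⇒ p ≥ 7/22.

7/22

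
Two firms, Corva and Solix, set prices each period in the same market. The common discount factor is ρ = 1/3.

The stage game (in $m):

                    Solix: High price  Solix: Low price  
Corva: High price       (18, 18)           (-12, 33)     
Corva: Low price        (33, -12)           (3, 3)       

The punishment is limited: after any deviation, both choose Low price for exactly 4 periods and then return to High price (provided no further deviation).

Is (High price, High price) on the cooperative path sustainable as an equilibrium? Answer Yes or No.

No

IC: ρ+…+ρ^4 ≥ (33−18)/(18−3) = 1.
At ρ = 1/3: partial sum = 0.4938 < 1.0000. Cooperation not sustainable.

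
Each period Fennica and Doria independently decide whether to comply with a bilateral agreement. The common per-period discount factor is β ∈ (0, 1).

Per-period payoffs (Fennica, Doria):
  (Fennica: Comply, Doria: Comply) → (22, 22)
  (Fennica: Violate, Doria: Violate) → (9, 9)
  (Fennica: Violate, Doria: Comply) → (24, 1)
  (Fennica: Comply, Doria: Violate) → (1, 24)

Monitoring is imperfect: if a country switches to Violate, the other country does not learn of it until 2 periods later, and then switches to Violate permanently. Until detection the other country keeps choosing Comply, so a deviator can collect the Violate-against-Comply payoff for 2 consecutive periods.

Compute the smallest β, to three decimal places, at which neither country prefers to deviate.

0.365

Deviating for the 2 undetected periods gains 24−22 = 2 per period over cooperation, then loses 22−9 = 13 per period forever once punishment starts.
Gain: 2(1 + β + … + β^1); loss: 13·β^2/(1−β).
No profitable deviation ⇔ 2(1−β^2) ≤ 13·β^2, i.e. β^2 ≥ 2/(2+13) = 2/15.
Hence β ≥ (2/15)^(1/2) ≈ 0.365.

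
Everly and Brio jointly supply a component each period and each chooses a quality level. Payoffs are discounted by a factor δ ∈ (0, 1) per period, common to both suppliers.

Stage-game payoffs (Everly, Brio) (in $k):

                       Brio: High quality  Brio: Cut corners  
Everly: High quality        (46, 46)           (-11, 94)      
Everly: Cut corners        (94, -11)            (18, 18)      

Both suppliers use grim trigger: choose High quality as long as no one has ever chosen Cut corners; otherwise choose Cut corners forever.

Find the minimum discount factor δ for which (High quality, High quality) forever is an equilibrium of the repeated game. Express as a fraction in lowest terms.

12/19

Cooperation forever yields 46 each period: 46/(1−δ).
Deviating yields 94 once, then 18 forever: 94 + 18δ/(1−δ).
No profitable deviation requires 46/(1−δ) ≥ 94 + 18δ/(1−δ).
Multiplying by (1−δ): 46 ≥ 94(1−δ) + 18δ = 94 − 76δ.
So 76δ ≥ 48, i.e. δ ≥ 48/76 = 12/19.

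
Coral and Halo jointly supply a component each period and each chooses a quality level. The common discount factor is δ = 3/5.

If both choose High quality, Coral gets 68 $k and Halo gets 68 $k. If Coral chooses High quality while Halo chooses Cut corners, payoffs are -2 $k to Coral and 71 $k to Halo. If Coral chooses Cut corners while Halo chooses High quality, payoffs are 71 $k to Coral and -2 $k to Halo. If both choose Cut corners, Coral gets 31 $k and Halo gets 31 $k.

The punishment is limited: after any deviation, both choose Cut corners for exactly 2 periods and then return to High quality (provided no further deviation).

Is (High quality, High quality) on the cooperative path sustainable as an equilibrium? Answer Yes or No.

A one-shot deviation gives 71 now, then 31 for 2 periods, then back to 68.
Gain from deviating: (71−68) today; loss: (68−31) in each of the next 2 periods.
No-deviation condition: (68−31)(δ+…+δ^2) ≥ 71−68, i.e. δ+…+δ^2 ≥ 3/37.
At δ = 3/5: δ+…+δ^2 = 0.9600 ≥ 0.0811.
So cooperation is sustainable.

Yes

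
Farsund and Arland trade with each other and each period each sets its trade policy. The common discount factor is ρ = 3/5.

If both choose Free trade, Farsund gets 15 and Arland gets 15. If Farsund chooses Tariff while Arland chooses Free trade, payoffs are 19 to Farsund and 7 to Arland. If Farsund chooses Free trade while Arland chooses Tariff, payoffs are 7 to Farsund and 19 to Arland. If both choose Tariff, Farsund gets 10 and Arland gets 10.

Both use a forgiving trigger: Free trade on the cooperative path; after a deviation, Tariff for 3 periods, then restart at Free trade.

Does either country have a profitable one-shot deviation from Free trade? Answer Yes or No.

Comparing payoff streams over the 4 periods until play realigns: cooperate → 15(1+ρ+…+ρ^3); deviate → 19 + 10(ρ+…+ρ^3).
Cooperation is sustained iff (15−10)(ρ+…+ρ^3) ≥ 19−15.
ρ+…+ρ^3 = 3/5·(1−(3/5)^3)/(1−3/5) = 1.1760, and (19−15)/(15−10) = 0.8000.
1.1760 ≥ 0.8000, so cooperation is sustainable.

No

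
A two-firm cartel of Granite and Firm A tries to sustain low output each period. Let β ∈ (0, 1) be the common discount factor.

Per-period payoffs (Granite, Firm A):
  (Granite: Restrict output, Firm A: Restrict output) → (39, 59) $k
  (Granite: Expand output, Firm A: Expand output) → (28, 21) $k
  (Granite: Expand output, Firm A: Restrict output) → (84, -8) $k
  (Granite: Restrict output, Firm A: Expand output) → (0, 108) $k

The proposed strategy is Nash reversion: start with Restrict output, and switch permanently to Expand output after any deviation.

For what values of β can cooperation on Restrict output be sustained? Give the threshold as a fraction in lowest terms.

For Granite: deviation gain 84−39 = 45, per-period punishment loss 39−28 = 11. IC gives β ≥ 45/56.
For Firm A: gain 49, loss 38 per period, so β ≥ 49/87.
The tighter constraint is Granite's, so cooperation needs β ≥ 45/56.

45/56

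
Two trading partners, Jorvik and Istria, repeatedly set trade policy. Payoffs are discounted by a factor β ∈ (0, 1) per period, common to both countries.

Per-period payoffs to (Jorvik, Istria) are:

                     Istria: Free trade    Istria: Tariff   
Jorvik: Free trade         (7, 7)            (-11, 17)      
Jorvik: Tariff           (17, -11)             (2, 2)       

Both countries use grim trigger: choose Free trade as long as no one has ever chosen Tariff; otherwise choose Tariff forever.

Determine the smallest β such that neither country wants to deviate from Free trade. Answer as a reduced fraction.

One-period gain from deviating is 17 − 7 = 10. The loss is 7 − 2 = 5 in every subsequent period, with present value 5·β/(1−β).
Deviation is unprofitable when 5·β/(1−β) ≥ 10, i.e. β/(1−β) ≥ 2.
Equivalently β ≥ 10/(10+5) = 2/3.

2/3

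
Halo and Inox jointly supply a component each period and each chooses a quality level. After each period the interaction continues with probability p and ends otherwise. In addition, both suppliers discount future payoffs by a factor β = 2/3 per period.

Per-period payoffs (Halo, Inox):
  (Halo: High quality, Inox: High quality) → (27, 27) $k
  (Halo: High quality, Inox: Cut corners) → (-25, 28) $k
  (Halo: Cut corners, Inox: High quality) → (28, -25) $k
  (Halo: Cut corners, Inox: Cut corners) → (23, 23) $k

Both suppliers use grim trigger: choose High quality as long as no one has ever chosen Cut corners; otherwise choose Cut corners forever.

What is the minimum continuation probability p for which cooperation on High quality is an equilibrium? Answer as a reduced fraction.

With continuation probability p and discount β, the effective per-period discount factor is βp.
Grim-trigger IC: βp ≥ (28−27)/(28−23) = 1/5.
So p ≥ (1/5)/(2/3) = 3/10.

3/10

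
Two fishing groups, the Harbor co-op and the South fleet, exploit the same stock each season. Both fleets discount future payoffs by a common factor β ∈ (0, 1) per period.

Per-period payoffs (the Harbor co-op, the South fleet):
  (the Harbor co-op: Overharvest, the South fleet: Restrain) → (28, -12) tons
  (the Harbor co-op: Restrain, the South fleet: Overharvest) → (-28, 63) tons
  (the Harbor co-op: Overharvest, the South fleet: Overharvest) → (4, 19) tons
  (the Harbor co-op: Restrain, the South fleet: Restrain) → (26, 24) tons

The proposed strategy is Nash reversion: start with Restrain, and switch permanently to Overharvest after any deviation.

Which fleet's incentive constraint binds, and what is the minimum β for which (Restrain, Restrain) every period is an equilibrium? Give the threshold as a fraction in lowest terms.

the South fleet; β ≥ 39/44

the Harbor co-op: cooperation gives 26 each period; deviation gives 28 once then 4 forever.
  26/(1−β) ≥ 28 + 4β/(1−β) ⇒ β ≥ 2/24 = 1/12.
the South fleet: cooperation gives 24 each period; deviation gives 63 once then 19 forever.
  β ≥ 39/44.
Both must hold, so the binding constraint is the South fleet's: β ≥ 39/44.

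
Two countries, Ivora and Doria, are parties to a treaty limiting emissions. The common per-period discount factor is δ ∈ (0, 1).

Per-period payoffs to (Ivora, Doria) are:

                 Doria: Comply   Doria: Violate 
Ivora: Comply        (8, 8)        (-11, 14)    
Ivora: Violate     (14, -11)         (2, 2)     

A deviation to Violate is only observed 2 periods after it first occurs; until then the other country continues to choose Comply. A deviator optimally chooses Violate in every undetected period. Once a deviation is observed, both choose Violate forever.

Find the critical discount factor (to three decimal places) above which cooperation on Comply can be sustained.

The best deviation is to choose Violate for all 2 undetected periods, earning 14 each, then 2 forever once detected.
Deviation value: 14(1−δ^2)/(1−δ) + 2δ^2/(1−δ); cooperation value: 8/(1−δ).
IC: 8 ≥ 14(1−δ^2) + 2δ^2 = 14 − 12δ^2.
So δ^2 ≥ 6/12 = 1/2, giving δ ≥ (1/2)^(1/2) ≈ 0.707.

0.707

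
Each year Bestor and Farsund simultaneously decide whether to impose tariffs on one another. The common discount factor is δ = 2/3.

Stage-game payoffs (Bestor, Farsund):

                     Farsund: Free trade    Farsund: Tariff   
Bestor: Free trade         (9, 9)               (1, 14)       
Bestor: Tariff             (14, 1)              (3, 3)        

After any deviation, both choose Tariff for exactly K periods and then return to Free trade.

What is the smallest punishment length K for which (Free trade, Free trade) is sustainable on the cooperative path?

No profitable deviation requires (9−3)(δ+…+δ^K) ≥ 14−9, i.e. δ+…+δ^K ≥ 5/6 ≈ 0.8333.
With δ = 2/3, the partial sums are K=1: 0.6667, K=2: 1.1111.
K = 2 is the first length at which the sum reaches 0.8333.

2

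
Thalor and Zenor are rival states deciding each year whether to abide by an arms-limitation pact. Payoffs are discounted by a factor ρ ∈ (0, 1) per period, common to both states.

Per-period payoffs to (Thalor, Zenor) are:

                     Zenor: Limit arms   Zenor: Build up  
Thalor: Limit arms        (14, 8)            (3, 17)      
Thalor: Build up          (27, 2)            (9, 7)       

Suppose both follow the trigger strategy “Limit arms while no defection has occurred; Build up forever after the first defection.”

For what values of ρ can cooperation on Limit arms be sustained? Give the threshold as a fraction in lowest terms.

9/10

Thalor's threshold: (27−14)/(27−9) = 13/18.
Zenor's threshold: (17−8)/(17−7) = 9/10.
13/18 < 9/10, so Zenor binds and ρ* = 9/10.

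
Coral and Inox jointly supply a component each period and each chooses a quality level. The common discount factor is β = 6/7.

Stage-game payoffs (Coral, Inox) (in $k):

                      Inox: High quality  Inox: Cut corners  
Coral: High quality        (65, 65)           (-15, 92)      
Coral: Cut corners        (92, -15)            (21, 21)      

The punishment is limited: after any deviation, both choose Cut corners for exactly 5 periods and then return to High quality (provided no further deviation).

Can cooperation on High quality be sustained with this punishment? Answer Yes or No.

A one-shot deviation gives 92 now, then 21 for 5 periods, then back to 65.
Gain from deviating: (92−65) today; loss: (65−21) in each of the next 5 periods.
No-deviation condition: (65−21)(β+…+β^5) ≥ 92−65, i.e. β+…+β^5 ≥ 27/44.
At β = 6/7: β+…+β^5 = 3.2240 ≥ 0.6136.
So cooperation is sustainable.

Yes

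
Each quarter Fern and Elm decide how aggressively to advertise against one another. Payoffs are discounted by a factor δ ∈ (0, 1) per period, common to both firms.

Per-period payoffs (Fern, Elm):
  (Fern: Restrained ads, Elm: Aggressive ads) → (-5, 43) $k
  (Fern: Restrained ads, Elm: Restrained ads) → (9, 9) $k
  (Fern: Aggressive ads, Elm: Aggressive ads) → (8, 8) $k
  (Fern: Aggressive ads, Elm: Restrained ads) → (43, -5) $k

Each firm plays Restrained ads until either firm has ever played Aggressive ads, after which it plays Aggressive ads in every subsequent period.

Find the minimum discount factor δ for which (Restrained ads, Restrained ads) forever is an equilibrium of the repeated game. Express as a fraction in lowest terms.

34/35

One-period gain from deviating is 43 − 9 = 34. The loss is 9 − 8 = 1 in every subsequent period, with present value 1·δ/(1−δ).
Deviation is unprofitable when 1·δ/(1−δ) ≥ 34, i.e. δ/(1−δ) ≥ 34.
Equivalently δ ≥ 34/(34+1) = 34/35.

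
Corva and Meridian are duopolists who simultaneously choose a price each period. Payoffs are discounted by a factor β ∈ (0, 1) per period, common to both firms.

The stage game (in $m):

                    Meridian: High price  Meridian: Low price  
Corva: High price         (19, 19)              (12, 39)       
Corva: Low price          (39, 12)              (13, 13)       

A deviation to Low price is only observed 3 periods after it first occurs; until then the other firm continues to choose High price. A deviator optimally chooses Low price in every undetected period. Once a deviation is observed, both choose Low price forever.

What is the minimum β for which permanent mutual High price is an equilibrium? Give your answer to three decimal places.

0.916

Deviating for the 3 undetected periods gains 39−19 = 20 per period over cooperation, then loses 19−13 = 6 per period forever once punishment starts.
Gain: 20(1 + β + … + β^2); loss: 6·β^3/(1−β).
No profitable deviation ⇔ 20(1−β^3) ≤ 6·β^3, i.e. β^3 ≥ 20/(20+6) = 10/13.
Hence β ≥ (10/13)^(1/3) ≈ 0.916.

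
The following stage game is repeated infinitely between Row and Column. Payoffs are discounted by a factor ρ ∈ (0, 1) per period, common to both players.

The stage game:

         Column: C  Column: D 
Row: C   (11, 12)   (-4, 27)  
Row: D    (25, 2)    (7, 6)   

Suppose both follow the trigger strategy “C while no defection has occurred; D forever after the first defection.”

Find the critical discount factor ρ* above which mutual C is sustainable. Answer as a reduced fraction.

Row's threshold: (25−11)/(25−7) = 7/9.
Column's threshold: (27−12)/(27−6) = 5/7.
7/9 > 5/7, so Row binds and ρ* = 7/9.

7/9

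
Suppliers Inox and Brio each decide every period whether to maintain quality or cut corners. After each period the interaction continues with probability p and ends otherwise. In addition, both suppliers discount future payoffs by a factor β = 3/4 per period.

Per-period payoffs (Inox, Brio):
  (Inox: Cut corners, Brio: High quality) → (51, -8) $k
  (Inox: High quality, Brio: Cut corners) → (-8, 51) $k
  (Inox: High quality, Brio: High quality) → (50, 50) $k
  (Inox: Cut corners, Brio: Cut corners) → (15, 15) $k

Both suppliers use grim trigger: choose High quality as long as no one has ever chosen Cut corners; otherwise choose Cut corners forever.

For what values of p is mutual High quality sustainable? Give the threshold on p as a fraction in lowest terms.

1/27

With continuation probability p and discount β, the effective per-period discount factor is βp.
Grim-trigger IC: βp ≥ (51−50)/(51−15) = 1/36.
So p ≥ (1/36)/(3/4) = 1/27.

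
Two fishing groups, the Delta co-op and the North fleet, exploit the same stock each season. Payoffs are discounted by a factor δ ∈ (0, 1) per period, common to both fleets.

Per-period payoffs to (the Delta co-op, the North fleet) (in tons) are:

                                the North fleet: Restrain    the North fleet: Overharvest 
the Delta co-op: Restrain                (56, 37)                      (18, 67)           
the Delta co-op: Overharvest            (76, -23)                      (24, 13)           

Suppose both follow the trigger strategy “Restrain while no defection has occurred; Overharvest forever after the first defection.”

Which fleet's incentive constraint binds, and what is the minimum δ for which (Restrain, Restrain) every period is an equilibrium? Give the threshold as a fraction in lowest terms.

the Delta co-op's threshold: (76−56)/(76−24) = 5/13.
the North fleet's threshold: (67−37)/(67−13) = 5/9.
5/13 < 5/9, so the North fleet binds and δ* = 5/9.

the North fleet; δ ≥ 5/9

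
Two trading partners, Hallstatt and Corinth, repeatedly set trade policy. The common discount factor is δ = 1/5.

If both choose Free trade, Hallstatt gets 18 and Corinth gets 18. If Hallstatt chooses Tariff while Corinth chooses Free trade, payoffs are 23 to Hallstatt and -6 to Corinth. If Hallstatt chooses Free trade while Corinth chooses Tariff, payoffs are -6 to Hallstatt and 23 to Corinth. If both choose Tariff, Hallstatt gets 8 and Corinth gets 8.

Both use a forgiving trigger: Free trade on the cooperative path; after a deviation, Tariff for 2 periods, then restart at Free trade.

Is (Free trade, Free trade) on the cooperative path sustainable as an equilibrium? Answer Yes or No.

No

Comparing payoff streams over the 3 periods until play realigns: cooperate → 18(1+δ+…+δ^2); deviate → 23 + 8(δ+…+δ^2).
Cooperation is sustained iff (18−8)(δ+…+δ^2) ≥ 23−18.
δ+…+δ^2 = 1/5·(1−(1/5)^2)/(1−1/5) = 0.2400, and (23−18)/(18−8) = 0.5000.
0.2400 < 0.5000, so cooperation is not sustainable.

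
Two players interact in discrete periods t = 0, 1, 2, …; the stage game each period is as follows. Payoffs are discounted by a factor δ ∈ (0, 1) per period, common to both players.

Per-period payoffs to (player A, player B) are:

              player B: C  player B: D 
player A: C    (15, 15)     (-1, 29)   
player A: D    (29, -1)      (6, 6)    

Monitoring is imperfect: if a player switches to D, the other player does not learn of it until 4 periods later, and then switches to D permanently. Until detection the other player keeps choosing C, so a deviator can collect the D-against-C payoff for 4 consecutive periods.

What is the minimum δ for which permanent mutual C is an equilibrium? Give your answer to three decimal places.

The best deviation is to choose D for all 4 undetected periods, earning 29 each, then 6 forever once detected.
Deviation value: 29(1−δ^4)/(1−δ) + 6δ^4/(1−δ); cooperation value: 15/(1−δ).
IC: 15 ≥ 29(1−δ^4) + 6δ^4 = 29 − 23δ^4.
So δ^4 ≥ 14/23, giving δ ≥ (14/23)^(1/4) ≈ 0.883.

0.883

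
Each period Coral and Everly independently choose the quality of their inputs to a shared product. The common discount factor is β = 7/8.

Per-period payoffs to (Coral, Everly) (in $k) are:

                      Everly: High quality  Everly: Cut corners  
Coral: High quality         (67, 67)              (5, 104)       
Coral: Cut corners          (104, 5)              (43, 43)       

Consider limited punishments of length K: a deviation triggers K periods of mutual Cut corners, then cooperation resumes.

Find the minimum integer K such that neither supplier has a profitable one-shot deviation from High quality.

IC: β(1−β^K)/(1−β) ≥ (104−67)/(67−43) = 37/24.
With β = 7/8: need 1 − β^K ≥ 37/24·(1−7/8)/(7/8), i.e. β^K ≤ 0.7798.
Since (7/8)^1 = 0.8750 and (7/8)^2 = 0.7656, the smallest such K is 2.

2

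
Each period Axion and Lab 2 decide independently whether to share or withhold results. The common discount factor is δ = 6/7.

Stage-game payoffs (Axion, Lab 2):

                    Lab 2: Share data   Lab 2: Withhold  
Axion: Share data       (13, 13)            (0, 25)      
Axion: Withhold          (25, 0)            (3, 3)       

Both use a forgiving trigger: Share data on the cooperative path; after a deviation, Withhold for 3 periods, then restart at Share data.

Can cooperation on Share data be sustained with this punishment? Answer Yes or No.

Yes

Comparing payoff streams over the 4 periods until play realigns: cooperate → 13(1+δ+…+δ^3); deviate → 25 + 3(δ+…+δ^3).
Cooperation is sustained iff (13−3)(δ+…+δ^3) ≥ 25−13.
δ+…+δ^3 = 6/7·(1−(6/7)^3)/(1−6/7) = 2.2216, and (25−13)/(13−3) = 1.2000.
2.2216 ≥ 1.2000, so cooperation is sustainable.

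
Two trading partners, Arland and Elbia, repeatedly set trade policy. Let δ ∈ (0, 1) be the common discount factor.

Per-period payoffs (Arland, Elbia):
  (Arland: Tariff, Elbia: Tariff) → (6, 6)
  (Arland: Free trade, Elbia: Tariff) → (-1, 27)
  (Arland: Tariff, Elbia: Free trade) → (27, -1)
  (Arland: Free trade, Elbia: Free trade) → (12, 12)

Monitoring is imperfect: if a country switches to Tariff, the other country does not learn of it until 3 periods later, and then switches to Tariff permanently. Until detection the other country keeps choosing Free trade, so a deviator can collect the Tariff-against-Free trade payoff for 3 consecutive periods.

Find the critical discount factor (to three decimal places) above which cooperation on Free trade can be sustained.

0.894

A deviator earns 27 for 3 periods, then 6 forever; cooperating earns 12 forever. Multiplying the IC by (1−δ):
12 ≥ 27(1−δ^3) + 6δ^3, so 21·δ^3 ≥ 15 and δ^3 ≥ 5/7.
δ ≥ (5/7)^(1/3) ≈ 0.894.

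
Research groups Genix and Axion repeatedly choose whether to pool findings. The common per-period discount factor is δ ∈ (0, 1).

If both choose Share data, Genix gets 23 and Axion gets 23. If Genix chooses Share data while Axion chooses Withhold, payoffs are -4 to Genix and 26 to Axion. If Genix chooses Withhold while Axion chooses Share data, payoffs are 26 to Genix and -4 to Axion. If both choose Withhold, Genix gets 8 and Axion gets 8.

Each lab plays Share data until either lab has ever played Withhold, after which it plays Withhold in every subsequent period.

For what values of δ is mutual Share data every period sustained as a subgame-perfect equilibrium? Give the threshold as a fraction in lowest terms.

Cooperation forever yields 23 each period: 23/(1−δ).
Deviating yields 26 once, then 8 forever: 26 + 8δ/(1−δ).
No profitable deviation requires 23/(1−δ) ≥ 26 + 8δ/(1−δ).
Multiplying by (1−δ): 23 ≥ 26(1−δ) + 8δ = 26 − 18δ.
So 18δ ≥ 3, i.e. δ ≥ 3/18 = 1/6.

1/6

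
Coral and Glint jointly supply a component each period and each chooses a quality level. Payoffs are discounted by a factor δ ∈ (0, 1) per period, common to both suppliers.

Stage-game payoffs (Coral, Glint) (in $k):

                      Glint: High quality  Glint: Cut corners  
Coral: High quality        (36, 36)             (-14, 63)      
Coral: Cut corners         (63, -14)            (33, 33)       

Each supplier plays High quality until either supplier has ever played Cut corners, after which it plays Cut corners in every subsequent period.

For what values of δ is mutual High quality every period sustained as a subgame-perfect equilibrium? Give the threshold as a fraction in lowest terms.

Cooperation forever yields 36 each period: 36/(1−δ).
Deviating yields 63 once, then 33 forever: 63 + 33δ/(1−δ).
No profitable deviation requires 36/(1−δ) ≥ 63 + 33δ/(1−δ).
Multiplying by (1−δ): 36 ≥ 63(1−δ) + 33δ = 63 − 30δ.
So 30δ ≥ 27, i.e. δ ≥ 27/30 = 9/10.

9/10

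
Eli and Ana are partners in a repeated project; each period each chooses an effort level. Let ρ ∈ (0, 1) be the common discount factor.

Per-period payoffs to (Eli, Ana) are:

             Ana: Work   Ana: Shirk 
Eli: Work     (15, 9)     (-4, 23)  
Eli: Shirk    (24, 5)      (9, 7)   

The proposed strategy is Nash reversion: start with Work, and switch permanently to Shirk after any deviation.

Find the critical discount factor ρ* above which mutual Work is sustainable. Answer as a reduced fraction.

For Eli: deviation gain 24−15 = 9, per-period punishment loss 15−9 = 6. IC gives ρ ≥ 9/15 = 3/5.
For Ana: gain 14, loss 2 per period, so ρ ≥ 14/16 = 7/8.
The tighter constraint is Ana's, so cooperation needs ρ ≥ 7/8.

7/8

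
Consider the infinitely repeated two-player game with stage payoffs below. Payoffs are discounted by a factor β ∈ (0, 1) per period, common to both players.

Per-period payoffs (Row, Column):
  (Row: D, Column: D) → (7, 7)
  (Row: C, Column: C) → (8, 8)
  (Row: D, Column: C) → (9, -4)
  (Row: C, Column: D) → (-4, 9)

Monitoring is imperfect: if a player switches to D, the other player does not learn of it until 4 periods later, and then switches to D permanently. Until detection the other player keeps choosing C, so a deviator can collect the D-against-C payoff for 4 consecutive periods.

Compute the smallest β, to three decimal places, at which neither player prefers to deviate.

Deviating for the 4 undetected periods gains 9−8 = 1 per period over cooperation, then loses 8−7 = 1 per period forever once punishment starts.
Gain: 1(1 + β + … + β^3); loss: 1·β^4/(1−β).
No profitable deviation ⇔ 1(1−β^4) ≤ 1·β^4, i.e. β^4 ≥ 1/(1+1) = 1/2.
Hence β ≥ (1/2)^(1/4) ≈ 0.841.

0.841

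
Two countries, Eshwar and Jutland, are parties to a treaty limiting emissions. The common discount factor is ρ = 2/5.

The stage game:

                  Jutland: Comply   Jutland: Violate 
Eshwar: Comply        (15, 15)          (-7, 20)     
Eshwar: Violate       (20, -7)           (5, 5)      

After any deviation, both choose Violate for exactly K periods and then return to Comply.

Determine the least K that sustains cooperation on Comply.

No profitable deviation requires (15−5)(ρ+…+ρ^K) ≥ 20−15, i.e. ρ+…+ρ^K ≥ 1/2 ≈ 0.5000.
With ρ = 2/5, the partial sums are K=1: 0.4000, K=2: 0.5600.
K = 2 is the first length at which the sum reaches 0.5000.

2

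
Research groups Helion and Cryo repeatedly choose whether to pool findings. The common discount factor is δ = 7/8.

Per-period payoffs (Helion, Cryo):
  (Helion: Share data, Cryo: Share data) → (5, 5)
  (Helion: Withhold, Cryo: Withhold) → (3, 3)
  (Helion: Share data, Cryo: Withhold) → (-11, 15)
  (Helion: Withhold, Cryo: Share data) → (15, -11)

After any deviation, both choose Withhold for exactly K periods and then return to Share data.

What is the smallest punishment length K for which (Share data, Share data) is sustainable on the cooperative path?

Need Σ_{k=1}^{K} δ^k ≥ (15−5)/(5−3) = 5.0000 at δ = 7/8.
At K = 9 the sum is 4.8954 < 5.0000; at K = 10 it is 5.1585 ≥ 5.0000.
So the minimum punishment length is K = 10.

10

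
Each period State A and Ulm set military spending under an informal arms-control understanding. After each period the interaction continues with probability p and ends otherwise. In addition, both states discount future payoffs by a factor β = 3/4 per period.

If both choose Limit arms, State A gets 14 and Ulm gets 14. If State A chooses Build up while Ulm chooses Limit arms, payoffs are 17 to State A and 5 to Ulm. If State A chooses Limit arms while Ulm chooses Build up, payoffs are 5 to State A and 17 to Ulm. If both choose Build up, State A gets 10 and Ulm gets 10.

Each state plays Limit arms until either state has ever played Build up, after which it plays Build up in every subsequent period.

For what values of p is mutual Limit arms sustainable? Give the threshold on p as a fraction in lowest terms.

Expected continuation weight on next period's payoff is β·p = 3/4·p, which plays the role of the discount factor.
Cooperation requires 3/4·p ≥ (17−14)/(17−10) = 3/7, hence p ≥ 4/7.

4/7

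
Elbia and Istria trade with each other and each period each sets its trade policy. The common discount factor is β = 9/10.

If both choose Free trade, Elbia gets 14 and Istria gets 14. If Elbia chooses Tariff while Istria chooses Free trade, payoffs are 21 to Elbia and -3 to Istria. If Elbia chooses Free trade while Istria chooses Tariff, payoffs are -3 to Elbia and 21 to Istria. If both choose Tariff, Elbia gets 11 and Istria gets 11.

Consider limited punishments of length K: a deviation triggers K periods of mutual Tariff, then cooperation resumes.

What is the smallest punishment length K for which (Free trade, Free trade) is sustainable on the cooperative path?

No profitable deviation requires (14−11)(β+…+β^K) ≥ 21−14, i.e. β+…+β^K ≥ 7/3 ≈ 2.3333.
With β = 9/10, the partial sums are K=1: 0.9000, K=2: 1.7100, K=3: 2.4390.
K = 3 is the first length at which the sum reaches 2.3333.

3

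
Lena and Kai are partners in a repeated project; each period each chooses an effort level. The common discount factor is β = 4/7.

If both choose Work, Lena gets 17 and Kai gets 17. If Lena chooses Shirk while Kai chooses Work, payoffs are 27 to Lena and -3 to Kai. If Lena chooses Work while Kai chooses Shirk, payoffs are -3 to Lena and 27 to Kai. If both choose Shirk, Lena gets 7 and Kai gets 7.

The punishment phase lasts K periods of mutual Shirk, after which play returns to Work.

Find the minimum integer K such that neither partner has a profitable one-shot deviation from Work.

No profitable deviation requires (17−7)(β+…+β^K) ≥ 27−17, i.e. β+…+β^K ≥ 1 ≈ 1.0000.
With β = 4/7, the partial sums are K=1: 0.5714, K=2: 0.8980, K=3: 1.0845.
K = 3 is the first length at which the sum reaches 1.0000.

3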